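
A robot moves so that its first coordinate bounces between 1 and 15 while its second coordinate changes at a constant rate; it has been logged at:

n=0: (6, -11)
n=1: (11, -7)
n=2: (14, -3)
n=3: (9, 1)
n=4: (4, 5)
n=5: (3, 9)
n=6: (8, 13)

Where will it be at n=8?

The first coordinate travels 5 per step and bounces off the walls at 1 and 15.
  step 7: 8 → 13
  step 8: 13 → 12
The second coordinate changes by +4 each step: at step 8 it is 21.

(12, 21)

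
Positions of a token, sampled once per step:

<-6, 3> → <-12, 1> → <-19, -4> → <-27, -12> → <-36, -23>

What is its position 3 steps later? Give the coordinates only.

Successive displacements: <-6, -2>, <-7, -5>, <-8, -8>, <-9, -11> — each changes by <-1, -3>.
step 5: <-36, -23> + <-10, -14> → <-46, -37>
step 6: <-46, -37> + <-11, -17> → <-57, -54>
step 7: <-57, -54> + <-12, -20> → <-69, -74>

<-69, -74>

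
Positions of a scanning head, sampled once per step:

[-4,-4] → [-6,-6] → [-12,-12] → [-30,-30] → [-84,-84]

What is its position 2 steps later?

Step-to-step displacements: [-2,-2], [-6,-6], [-18,-18], [-54,-54]; each is 3× the previous.
step 5: [-84,-84] + [-162,-162] → [-246,-246]
step 6: [-246,-246] + [-486,-486] → [-732,-732]

[-732,-732]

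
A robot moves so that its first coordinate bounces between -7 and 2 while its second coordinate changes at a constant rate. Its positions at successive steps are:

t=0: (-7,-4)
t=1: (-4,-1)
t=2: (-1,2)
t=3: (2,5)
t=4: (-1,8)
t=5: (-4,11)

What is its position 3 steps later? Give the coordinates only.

(-1,20)

The first coordinate travels 3 per step and bounces off the walls at -7 and 2.
  step 6: -4 → -7
  step 7: -7 → -4
  step 8: -4 → -1
The second coordinate changes by +3 each step: at step 8 it is 20.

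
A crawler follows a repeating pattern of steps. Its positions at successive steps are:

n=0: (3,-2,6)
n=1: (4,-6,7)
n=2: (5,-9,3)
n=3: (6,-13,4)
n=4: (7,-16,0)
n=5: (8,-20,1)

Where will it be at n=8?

The moves between consecutive positions are (+1,-4,+1), (+1,-3,-4), (+1,-4,+1), (+1,-3,-4), (+1,-4,+1); they repeat the 2-cycle [(+1,-4,+1), (+1,-3,-4)].
step 6: apply (+1,-3,-4) → (9,-23,-3)
step 7: apply (+1,-4,+1) → (10,-27,-2)
step 8: apply (+1,-3,-4) → (11,-30,-6)

(11,-30,-6)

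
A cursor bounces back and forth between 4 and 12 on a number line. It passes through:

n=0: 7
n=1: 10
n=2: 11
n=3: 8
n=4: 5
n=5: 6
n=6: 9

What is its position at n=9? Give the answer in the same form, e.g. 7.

The value travels 3 per step and bounces off the walls at 4 and 12.
  step 7: 9 → 12
  step 8: 12 → 9
  step 9: 9 → 6

6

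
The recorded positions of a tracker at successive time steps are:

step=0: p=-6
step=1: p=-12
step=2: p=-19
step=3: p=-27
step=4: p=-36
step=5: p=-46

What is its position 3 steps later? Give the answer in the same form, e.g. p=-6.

First differences are -6, -7, -8, -9, -10; their common second difference is -1 (constant acceleration).
step 6: -46 − 11 → p=-57
step 7: -57 − 12 → p=-69
step 8: -69 − 13 → p=-82

p=-82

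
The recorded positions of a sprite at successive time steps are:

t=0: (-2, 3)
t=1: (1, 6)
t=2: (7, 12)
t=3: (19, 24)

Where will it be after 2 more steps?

Consecutive displacements (+3, +3), (+6, +6), (+12, +12) scale by a factor of 2 each step.
step 4: (19, 24) + (+24, +24) → (43, 48)
step 5: (43, 48) + (+48, +48) → (91, 96)

(91, 96)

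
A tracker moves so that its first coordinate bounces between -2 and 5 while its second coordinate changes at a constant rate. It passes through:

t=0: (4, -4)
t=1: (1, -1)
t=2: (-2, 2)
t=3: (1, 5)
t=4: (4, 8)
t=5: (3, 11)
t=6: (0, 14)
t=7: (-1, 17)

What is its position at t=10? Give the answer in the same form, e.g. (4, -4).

(2, 26)

The first coordinate travels 3 per step and bounces off the walls at -2 and 5.
  step 8: -1 → 2
  step 9: 2 → 5
  step 10: 5 → 2
The second coordinate changes by +3 each step: at step 10 it is 26.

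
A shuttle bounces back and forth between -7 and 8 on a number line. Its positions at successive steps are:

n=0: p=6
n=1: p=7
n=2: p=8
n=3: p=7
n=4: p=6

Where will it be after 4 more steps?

p=2

The value travels 1 per step and bounces off the walls at -7 and 8.
  step 5: 6 → 5
  step 6: 5 → 4
  step 7: 4 → 3
  step 8: 3 → 2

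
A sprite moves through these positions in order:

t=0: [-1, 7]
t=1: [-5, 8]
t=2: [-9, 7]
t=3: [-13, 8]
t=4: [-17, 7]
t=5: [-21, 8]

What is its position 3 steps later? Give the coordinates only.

The first coordinate changes by -4 each step, so at step 8 it is -1 + 8·(-4) = -33.
The second coordinate repeats the cycle [7, 8] with period 2; step 8 mod 2 = 0, giving 7.

[-33, 7]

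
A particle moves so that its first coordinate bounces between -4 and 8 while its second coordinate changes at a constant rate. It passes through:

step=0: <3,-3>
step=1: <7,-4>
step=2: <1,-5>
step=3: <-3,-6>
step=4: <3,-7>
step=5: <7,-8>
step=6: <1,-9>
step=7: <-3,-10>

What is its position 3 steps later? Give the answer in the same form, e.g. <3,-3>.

The first coordinate travels 6 per step and bounces off the walls at -4 and 8.
  step 8: -3 → 3
  step 9: 3 → 7
  step 10: 7 → 1
The second coordinate changes by -1 each step: at step 10 it is -13.

<1,-13>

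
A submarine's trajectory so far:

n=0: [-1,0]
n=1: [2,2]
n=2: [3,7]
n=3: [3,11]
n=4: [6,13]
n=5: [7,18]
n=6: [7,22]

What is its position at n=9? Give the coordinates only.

[11,33]

Differencing gives [+3,+2], [+1,+5], [+0,+4], [+3,+2], [+1,+5], [+0,+4]. This is the pattern [+3,+2], [+1,+5], [+0,+4] repeated.
step 7: apply [+3,+2] → [10,24]
step 8: apply [+1,+5] → [11,29]
step 9: apply [+0,+4] → [11,33]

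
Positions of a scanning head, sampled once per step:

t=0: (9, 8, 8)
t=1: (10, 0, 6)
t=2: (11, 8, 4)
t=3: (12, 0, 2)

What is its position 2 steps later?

The first coordinate changes by +1 each step, so at step 5 it is 9 + 5·(1) = 14.
The second coordinate repeats the cycle [8, 0] with period 2; step 5 mod 2 = 1, giving 0.
The third coordinate changes by -2 each step, so at step 5 it is 8 + 5·(-2) = -2.

(14, 0, -2)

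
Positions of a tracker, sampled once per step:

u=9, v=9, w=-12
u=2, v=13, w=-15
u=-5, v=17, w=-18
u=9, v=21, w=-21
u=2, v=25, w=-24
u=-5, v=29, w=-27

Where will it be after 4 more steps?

The u coordinate repeats the cycle [9, 2, -5] with period 3; step 9 mod 3 = 0, giving 9.
The v coordinate changes by +4 each step, so at step 9 it is 9 + 9·(4) = 45.
The w coordinate changes by -3 each step, so at step 9 it is -12 + 9·(-3) = -39.

u=9, v=45, w=-39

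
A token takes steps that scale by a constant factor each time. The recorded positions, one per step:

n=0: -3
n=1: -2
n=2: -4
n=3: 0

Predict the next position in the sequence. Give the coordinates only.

-8

Step-to-step displacements: +1, -2, +4; each is -2× the previous.
step 4: 0 − 8 → -8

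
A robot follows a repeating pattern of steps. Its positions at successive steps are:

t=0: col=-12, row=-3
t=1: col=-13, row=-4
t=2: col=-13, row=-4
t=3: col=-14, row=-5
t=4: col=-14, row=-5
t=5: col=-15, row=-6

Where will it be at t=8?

col=-16, row=-7

The moves between consecutive positions are (-1, -1), (+0, +0), (-1, -1), (+0, +0), (-1, -1); they repeat the 2-cycle [(-1, -1), (+0, +0)].
step 6: apply (+0, +0) → col=-15, row=-6
step 7: apply (-1, -1) → col=-16, row=-7
step 8: apply (+0, +0) → col=-16, row=-7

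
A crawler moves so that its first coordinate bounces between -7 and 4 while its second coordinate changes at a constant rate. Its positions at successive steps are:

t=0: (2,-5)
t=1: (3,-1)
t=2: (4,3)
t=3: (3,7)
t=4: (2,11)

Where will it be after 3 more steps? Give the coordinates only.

(-1,23)

The first coordinate travels 1 per step and bounces off the walls at -7 and 4.
  step 5: 2 → 1
  step 6: 1 → 0
  step 7: 0 → -1
The second coordinate changes by +4 each step: at step 7 it is 23.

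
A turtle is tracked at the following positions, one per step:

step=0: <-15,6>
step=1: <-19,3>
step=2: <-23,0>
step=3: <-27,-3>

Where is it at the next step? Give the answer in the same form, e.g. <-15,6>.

Each step adds <-4,-3> to the position.
step 4: <-27,-3> + <-4,-3> → <-31,-6>

<-31,-6>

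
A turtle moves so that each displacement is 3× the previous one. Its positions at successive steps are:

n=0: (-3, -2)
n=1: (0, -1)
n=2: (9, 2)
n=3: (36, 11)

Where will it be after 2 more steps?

Step-to-step displacements: (+3, +1), (+9, +3), (+27, +9); each is 3× the previous.
step 4: (36, 11) + (+81, +27) → (117, 38)
step 5: (117, 38) + (+243, +81) → (360, 119)

(360, 119)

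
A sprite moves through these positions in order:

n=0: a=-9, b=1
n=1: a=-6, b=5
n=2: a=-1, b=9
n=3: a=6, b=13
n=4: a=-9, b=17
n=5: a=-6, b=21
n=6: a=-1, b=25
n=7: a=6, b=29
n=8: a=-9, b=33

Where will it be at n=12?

a=-9, b=49

A: cycles through -9, -6, -1, 6 every 4 steps. Step 12 lands at position 0 of the cycle → -9.
B: linear, +4 per step → 49 at step 12.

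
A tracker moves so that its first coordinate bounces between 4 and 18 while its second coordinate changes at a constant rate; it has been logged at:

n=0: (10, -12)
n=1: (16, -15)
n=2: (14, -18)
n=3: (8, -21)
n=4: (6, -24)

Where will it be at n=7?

(12, -33)

The first coordinate travels 6 per step and bounces off the walls at 4 and 18.
  step 5: 6 → 12
  step 6: 12 → 18
  step 7: 18 → 12
The second coordinate changes by -3 each step: at step 7 it is -33.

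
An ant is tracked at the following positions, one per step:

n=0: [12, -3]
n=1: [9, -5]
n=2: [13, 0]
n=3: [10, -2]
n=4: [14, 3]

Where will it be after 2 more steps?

[15, 6]

The moves between consecutive positions are [-3, -2], [+4, +5], [-3, -2], [+4, +5]; they repeat the 2-cycle [[-3, -2], [+4, +5]].
step 5: apply [-3, -2] → [11, 1]
step 6: apply [+4, +5] → [15, 6]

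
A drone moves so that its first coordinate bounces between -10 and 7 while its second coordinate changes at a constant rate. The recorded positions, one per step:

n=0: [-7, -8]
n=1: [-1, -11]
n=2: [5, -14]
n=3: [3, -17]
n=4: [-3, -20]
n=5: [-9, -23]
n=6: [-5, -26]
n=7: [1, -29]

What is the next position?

The first coordinate reflects between -10 and 7, moving 6 per step.
  step 8: 1 → 7
The second coordinate changes by -3 each step: at step 8 it is -32.

[7, -32]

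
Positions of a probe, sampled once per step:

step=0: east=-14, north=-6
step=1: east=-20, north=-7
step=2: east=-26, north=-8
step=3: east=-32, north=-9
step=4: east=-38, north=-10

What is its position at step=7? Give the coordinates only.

Each step adds (-6, -1) to the position.
step 5: east=-38, north=-10 + (-6, -1) → east=-44, north=-11
step 6: east=-44, north=-11 + (-6, -1) → east=-50, north=-12
step 7: east=-50, north=-12 + (-6, -1) → east=-56, north=-13

east=-56, north=-13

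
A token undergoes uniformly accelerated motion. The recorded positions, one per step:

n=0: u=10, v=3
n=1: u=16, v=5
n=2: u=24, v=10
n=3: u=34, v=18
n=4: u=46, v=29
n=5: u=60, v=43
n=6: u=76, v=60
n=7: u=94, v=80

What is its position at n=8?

Taking differences between consecutive positions: (+6, +2), (+8, +5), (+10, +8), (+12, +11), (+14, +14), (+16, +17), (+18, +20). These grow by (+2, +3) each step.
step 8: u=94, v=80 + (+20, +23) → u=114, v=103

u=114, v=103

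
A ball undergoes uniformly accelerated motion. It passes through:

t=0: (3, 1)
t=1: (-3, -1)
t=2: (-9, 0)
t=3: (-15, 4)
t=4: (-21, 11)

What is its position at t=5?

Taking differences between consecutive positions: (-6, -2), (-6, +1), (-6, +4), (-6, +7). These grow by (+0, +3) each step.
step 5: (-21, 11) + (-6, +10) → (-27, 21)

(-27, 21)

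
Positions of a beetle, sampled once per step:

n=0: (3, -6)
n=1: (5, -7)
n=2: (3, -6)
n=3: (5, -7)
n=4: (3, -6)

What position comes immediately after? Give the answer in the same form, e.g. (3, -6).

Consecutive displacements (+2, -1), (-2, +1), (+2, -1), (-2, +1) scale by a factor of -1 each step.
step 5: (3, -6) + (+2, -1) → (5, -7)

(5, -7)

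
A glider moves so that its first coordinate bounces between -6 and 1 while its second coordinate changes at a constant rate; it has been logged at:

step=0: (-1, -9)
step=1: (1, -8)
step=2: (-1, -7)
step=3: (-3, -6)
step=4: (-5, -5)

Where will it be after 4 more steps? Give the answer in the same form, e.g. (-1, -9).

(1, -1)

The first coordinate travels 2 per step and bounces off the walls at -6 and 1.
  step 5: -5 → -5
  step 6: -5 → -3
  step 7: -3 → -1
  step 8: -1 → 1
The second coordinate changes by +1 each step: at step 8 it is -1.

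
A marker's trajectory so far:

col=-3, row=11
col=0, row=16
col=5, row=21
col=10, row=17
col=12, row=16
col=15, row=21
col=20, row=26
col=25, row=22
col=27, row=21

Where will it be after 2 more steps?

col=35, row=31

The moves between consecutive positions are (+3, +5), (+5, +5), (+5, -4), (+2, -1), (+3, +5), (+5, +5), (+5, -4), (+2, -1); they repeat the 4-cycle [(+3, +5), (+5, +5), (+5, -4), (+2, -1)].
step 9: apply (+3, +5) → col=30, row=26
step 10: apply (+5, +5) → col=35, row=31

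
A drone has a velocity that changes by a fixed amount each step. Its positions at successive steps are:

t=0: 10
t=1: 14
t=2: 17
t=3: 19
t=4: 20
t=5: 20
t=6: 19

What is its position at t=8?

14

First differences are +4, +3, +2, +1, +0, -1; their common second difference is -1 (constant acceleration).
step 7: 19 − 2 → 17
step 8: 17 − 3 → 14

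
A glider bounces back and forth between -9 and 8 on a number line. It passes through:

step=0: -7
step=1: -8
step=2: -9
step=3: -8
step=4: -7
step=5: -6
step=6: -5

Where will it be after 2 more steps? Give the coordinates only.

-3

The value reflects between -9 and 8, moving 1 per step.
  step 7: -5 → -4
  step 8: -4 → -3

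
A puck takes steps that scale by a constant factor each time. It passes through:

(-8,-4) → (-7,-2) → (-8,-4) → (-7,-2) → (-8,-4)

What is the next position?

Consecutive displacements (+1,+2), (-1,-2), (+1,+2), (-1,-2) scale by a factor of -1 each step.
step 5: (-8,-4) + (+1,+2) → (-7,-2)

(-7,-2)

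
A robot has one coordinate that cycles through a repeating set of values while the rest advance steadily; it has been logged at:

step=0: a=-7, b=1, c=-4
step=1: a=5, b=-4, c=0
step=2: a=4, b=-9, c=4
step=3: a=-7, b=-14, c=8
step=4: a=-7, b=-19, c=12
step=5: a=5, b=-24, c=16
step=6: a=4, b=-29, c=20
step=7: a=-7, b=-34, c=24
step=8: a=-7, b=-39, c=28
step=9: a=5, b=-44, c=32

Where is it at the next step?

a=4, b=-49, c=36

The a coordinate repeats the cycle [-7, 5, 4, -7] with period 4; step 10 mod 4 = 2, giving 4.
The b coordinate changes by -5 each step, so at step 10 it is 1 + 10·(-5) = -49.
The c coordinate changes by +4 each step, so at step 10 it is -4 + 10·(4) = 36.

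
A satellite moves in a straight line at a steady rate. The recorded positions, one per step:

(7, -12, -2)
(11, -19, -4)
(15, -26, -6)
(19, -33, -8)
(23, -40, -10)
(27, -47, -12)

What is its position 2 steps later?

(35, -61, -16)

Constant displacement of (+4, -7, -2) per step.
step 6: (27, -47, -12) + (+4, -7, -2) → (31, -54, -14)
step 7: (31, -54, -14) + (+4, -7, -2) → (35, -61, -16)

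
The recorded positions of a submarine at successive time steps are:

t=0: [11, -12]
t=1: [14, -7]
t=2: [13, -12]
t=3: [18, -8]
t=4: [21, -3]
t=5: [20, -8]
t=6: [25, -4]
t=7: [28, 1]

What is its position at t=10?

[35, 5]

The moves between consecutive positions are [+3, +5], [-1, -5], [+5, +4], [+3, +5], [-1, -5], [+5, +4], [+3, +5]; they repeat the 3-cycle [[+3, +5], [-1, -5], [+5, +4]].
step 8: apply [-1, -5] → [27, -4]
step 9: apply [+5, +4] → [32, 0]
step 10: apply [+3, +5] → [35, 5]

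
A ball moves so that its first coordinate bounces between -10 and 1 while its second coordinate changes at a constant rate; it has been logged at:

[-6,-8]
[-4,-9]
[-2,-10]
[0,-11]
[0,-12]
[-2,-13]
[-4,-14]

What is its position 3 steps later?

[-10,-17]

The first coordinate travels 2 per step and bounces off the walls at -10 and 1.
  step 7: -4 → -6
  step 8: -6 → -8
  step 9: -8 → -10
The second coordinate changes by -1 each step: at step 9 it is -17.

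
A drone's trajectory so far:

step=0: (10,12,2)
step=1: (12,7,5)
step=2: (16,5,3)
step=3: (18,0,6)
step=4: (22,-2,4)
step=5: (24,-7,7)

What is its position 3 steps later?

Differencing gives (+2,-5,+3), (+4,-2,-2), (+2,-5,+3), (+4,-2,-2), (+2,-5,+3). This is the pattern (+2,-5,+3), (+4,-2,-2) repeated.
step 6: apply (+4,-2,-2) → (28,-9,5)
step 7: apply (+2,-5,+3) → (30,-14,8)
step 8: apply (+4,-2,-2) → (34,-16,6)

(34,-16,6)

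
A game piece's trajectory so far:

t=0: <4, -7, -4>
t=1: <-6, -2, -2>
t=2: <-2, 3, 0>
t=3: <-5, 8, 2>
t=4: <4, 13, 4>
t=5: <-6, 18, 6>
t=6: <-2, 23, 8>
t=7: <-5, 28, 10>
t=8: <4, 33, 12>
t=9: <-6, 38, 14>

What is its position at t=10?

<-2, 43, 16>

The first coordinate repeats the cycle [4, -6, -2, -5] with period 4; step 10 mod 4 = 2, giving -2.
The second coordinate changes by +5 each step, so at step 10 it is -7 + 10·(5) = 43.
The third coordinate changes by +2 each step, so at step 10 it is -4 + 10·(2) = 16.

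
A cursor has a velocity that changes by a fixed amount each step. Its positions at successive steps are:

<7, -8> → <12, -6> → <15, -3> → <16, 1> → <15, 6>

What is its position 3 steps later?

Taking differences between consecutive positions: <+5, +2>, <+3, +3>, <+1, +4>, <-1, +5>. These grow by <-2, +1> each step.
step 5: <15, 6> + <-3, +6> → <12, 12>
step 6: <12, 12> + <-5, +7> → <7, 19>
step 7: <7, 19> + <-7, +8> → <0, 27>

<0, 27>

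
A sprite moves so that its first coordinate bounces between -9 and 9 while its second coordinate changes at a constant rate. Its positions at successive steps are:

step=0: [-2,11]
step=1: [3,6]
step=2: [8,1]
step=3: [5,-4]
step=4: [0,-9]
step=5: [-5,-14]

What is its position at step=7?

[-3,-24]

The first coordinate reflects between -9 and 9, moving 5 per step.
  step 6: -5 → -8
  step 7: -8 → -3
The second coordinate changes by -5 each step: at step 7 it is -24.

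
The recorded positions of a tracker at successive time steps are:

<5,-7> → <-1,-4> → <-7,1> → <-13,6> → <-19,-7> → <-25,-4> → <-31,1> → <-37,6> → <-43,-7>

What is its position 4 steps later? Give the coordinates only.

<-67,-7>

First: linear, -6 per step → -67 at step 12.
Second: cycles through -7, -4, 1, 6 every 4 steps. Step 12 lands at position 0 of the cycle → -7.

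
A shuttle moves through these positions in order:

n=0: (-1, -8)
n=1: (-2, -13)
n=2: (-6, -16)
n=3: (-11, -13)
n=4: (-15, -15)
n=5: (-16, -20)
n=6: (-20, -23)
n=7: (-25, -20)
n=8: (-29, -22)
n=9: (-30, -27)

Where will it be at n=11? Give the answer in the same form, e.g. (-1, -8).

The moves between consecutive positions are (-1, -5), (-4, -3), (-5, +3), (-4, -2), (-1, -5), (-4, -3), (-5, +3), (-4, -2), (-1, -5); they repeat the 4-cycle [(-1, -5), (-4, -3), (-5, +3), (-4, -2)].
step 10: apply (-4, -3) → (-34, -30)
step 11: apply (-5, +3) → (-39, -27)

(-39, -27)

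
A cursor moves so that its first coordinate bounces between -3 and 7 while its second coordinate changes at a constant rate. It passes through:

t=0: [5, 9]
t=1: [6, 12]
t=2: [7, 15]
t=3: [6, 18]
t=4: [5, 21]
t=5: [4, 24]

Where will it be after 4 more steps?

The first coordinate travels 1 per step and bounces off the walls at -3 and 7.
  step 6: 4 → 3
  step 7: 3 → 2
  step 8: 2 → 1
  step 9: 1 → 0
The second coordinate changes by +3 each step: at step 9 it is 36.

[0, 36]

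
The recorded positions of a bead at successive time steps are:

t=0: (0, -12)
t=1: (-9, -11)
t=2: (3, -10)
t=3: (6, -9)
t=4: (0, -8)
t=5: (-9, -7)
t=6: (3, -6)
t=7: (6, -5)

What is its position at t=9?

(-9, -3)

The first coordinate repeats the cycle [0, -9, 3, 6] with period 4; step 9 mod 4 = 1, giving -9.
The second coordinate changes by +1 each step, so at step 9 it is -12 + 9·(1) = -3.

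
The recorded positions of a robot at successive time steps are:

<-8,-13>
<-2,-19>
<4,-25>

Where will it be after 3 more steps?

Each step adds <+6,-6> to the position.
step 3: <4,-25> + <+6,-6> → <10,-31>
step 4: <10,-31> + <+6,-6> → <16,-37>
step 5: <16,-37> + <+6,-6> → <22,-43>

<22,-43>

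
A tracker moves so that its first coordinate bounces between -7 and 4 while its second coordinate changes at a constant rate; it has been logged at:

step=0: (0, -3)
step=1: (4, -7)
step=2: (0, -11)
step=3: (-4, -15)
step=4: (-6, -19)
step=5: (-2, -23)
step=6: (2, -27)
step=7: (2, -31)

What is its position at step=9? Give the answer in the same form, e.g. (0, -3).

The first coordinate reflects between -7 and 4, moving 4 per step.
  step 8: 2 → -2
  step 9: -2 → -6
The second coordinate changes by -4 each step: at step 9 it is -39.

(-6, -39)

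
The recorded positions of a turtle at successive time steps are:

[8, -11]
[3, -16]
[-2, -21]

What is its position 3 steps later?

[-17, -36]

Each step adds [-5, -5] to the position.
step 3: [-2, -21] + [-5, -5] → [-7, -26]
step 4: [-7, -26] + [-5, -5] → [-12, -31]
step 5: [-12, -31] + [-5, -5] → [-17, -36]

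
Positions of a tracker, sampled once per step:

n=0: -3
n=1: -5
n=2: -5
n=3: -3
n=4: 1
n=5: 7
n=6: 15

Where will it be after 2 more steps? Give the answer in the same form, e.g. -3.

Successive displacements: -2, +0, +2, +4, +6, +8 — each changes by +2.
step 7: 15 + 10 → 25
step 8: 25 + 12 → 37

37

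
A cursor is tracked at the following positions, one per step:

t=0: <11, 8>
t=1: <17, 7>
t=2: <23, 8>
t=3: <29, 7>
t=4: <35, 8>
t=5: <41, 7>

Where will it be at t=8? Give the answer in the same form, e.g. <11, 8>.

<59, 8>

First: linear, +6 per step → 59 at step 8.
Second: cycles through 8, 7 every 2 steps. Step 8 lands at position 0 of the cycle → 8.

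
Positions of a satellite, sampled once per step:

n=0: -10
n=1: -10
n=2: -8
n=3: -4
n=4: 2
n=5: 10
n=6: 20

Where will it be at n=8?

Successive displacements: +0, +2, +4, +6, +8, +10 — each changes by +2.
step 7: 20 + 12 → 32
step 8: 32 + 14 → 46

46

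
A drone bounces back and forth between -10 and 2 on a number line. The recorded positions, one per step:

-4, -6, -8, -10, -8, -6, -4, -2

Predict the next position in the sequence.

0

The value travels 2 per step and bounces off the walls at -10 and 2.
  step 8: -2 → 0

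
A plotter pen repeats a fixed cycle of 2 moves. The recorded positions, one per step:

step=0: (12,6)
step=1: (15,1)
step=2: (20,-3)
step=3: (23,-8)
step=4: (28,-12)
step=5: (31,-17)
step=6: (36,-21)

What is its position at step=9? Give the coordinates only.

The moves between consecutive positions are (+3,-5), (+5,-4), (+3,-5), (+5,-4), (+3,-5), (+5,-4); they repeat the 2-cycle [(+3,-5), (+5,-4)].
step 7: apply (+3,-5) → (39,-26)
step 8: apply (+5,-4) → (44,-30)
step 9: apply (+3,-5) → (47,-35)

(47,-35)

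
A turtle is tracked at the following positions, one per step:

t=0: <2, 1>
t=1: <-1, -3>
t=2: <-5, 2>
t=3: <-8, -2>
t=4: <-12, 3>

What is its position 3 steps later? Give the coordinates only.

Step-to-step displacements: <-3, -4>, <-4, +5>, <-3, -4>, <-4, +5> — a repeating cycle of length 2.
step 5: apply <-3, -4> → <-15, -1>
step 6: apply <-4, +5> → <-19, 4>
step 7: apply <-3, -4> → <-22, 0>

<-22, 0>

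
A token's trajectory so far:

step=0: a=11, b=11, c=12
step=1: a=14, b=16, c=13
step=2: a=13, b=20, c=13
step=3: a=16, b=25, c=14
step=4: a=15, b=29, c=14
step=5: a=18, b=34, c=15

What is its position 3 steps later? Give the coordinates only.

Differencing gives (+3,+5,+1), (-1,+4,+0), (+3,+5,+1), (-1,+4,+0), (+3,+5,+1). This is the pattern (+3,+5,+1), (-1,+4,+0) repeated.
step 6: apply (-1,+4,+0) → a=17, b=38, c=15
step 7: apply (+3,+5,+1) → a=20, b=43, c=16
step 8: apply (-1,+4,+0) → a=19, b=47, c=16

a=19, b=47, c=16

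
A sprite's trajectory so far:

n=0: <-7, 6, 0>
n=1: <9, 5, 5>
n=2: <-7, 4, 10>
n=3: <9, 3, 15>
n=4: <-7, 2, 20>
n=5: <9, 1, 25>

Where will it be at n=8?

The first coordinate repeats the cycle [-7, 9] with period 2; step 8 mod 2 = 0, giving -7.
The second coordinate changes by -1 each step, so at step 8 it is 6 + 8·(-1) = -2.
The third coordinate changes by +5 each step, so at step 8 it is 0 + 8·(5) = 40.

<-7, -2, 40>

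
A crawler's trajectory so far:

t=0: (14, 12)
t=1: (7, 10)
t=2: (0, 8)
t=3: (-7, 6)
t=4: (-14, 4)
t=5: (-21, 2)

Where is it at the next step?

Each step adds (-7, -2) to the position.
step 6: (-21, 2) + (-7, -2) → (-28, 0)

(-28, 0)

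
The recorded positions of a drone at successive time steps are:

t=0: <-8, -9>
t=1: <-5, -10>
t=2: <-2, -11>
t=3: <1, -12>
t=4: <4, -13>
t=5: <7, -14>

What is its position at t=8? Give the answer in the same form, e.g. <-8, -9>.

<16, -17>

Constant displacement of <+3, -1> per step.
step 6: <7, -14> + <+3, -1> → <10, -15>
step 7: <10, -15> + <+3, -1> → <13, -16>
step 8: <13, -16> + <+3, -1> → <16, -17>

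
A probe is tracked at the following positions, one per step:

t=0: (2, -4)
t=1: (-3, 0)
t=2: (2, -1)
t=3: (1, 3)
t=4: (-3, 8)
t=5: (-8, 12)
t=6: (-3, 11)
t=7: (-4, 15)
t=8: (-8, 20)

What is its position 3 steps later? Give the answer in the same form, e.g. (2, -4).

(-9, 27)

Differencing gives (-5, +4), (+5, -1), (-1, +4), (-4, +5), (-5, +4), (+5, -1), (-1, +4), (-4, +5). This is the pattern (-5, +4), (+5, -1), (-1, +4), (-4, +5) repeated.
step 9: apply (-5, +4) → (-13, 24)
step 10: apply (+5, -1) → (-8, 23)
step 11: apply (-1, +4) → (-9, 27)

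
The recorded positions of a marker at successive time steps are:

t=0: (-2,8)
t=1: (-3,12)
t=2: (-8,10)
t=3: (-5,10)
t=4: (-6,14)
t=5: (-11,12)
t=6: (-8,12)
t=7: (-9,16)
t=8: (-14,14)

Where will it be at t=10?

The moves between consecutive positions are (-1,+4), (-5,-2), (+3,+0), (-1,+4), (-5,-2), (+3,+0), (-1,+4), (-5,-2); they repeat the 3-cycle [(-1,+4), (-5,-2), (+3,+0)].
step 9: apply (+3,+0) → (-11,14)
step 10: apply (-1,+4) → (-12,18)

(-12,18)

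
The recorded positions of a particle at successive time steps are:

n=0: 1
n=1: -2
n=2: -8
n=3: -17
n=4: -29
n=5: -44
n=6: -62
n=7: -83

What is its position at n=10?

First differences are -3, -6, -9, -12, -15, -18, -21; their common second difference is -3 (constant acceleration).
step 8: -83 − 24 → -107
step 9: -107 − 27 → -134
step 10: -134 − 30 → -164

-164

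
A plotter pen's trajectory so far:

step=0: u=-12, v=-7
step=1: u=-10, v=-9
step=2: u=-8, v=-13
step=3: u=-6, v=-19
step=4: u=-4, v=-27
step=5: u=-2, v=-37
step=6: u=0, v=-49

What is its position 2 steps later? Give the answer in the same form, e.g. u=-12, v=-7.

u=4, v=-79

Successive displacements: (+2, -2), (+2, -4), (+2, -6), (+2, -8), (+2, -10), (+2, -12) — each changes by (+0, -2).
step 7: u=0, v=-49 + (+2, -14) → u=2, v=-63
step 8: u=2, v=-63 + (+2, -16) → u=4, v=-79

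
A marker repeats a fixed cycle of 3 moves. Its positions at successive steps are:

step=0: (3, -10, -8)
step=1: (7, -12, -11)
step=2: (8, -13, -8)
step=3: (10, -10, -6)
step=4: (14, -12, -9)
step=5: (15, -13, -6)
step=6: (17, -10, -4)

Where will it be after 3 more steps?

The moves between consecutive positions are (+4, -2, -3), (+1, -1, +3), (+2, +3, +2), (+4, -2, -3), (+1, -1, +3), (+2, +3, +2); they repeat the 3-cycle [(+4, -2, -3), (+1, -1, +3), (+2, +3, +2)].
step 7: apply (+4, -2, -3) → (21, -12, -7)
step 8: apply (+1, -1, +3) → (22, -13, -4)
step 9: apply (+2, +3, +2) → (24, -10, -2)

(24, -10, -2)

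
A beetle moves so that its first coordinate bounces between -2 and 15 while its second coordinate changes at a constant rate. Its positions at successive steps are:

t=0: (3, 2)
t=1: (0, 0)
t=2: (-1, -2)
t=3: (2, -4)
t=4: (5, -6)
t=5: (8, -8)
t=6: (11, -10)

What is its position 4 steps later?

(7, -18)

The first coordinate reflects between -2 and 15, moving 3 per step.
  step 7: 11 → 14
  step 8: 14 → 13
  step 9: 13 → 10
  step 10: 10 → 7
The second coordinate changes by -2 each step: at step 10 it is -18.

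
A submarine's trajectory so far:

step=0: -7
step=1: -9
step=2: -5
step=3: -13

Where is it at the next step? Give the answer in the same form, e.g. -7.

Consecutive displacements -2, +4, -8 scale by a factor of -2 each step.
step 4: -13 + 16 → 3

3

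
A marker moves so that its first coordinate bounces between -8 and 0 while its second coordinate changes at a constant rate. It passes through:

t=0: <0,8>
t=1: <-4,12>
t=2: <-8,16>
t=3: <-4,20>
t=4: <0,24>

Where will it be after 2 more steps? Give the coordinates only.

<-8,32>

The first coordinate reflects between -8 and 0, moving 4 per step.
  step 5: 0 → -4
  step 6: -4 → -8
The second coordinate changes by +4 each step: at step 6 it is 32.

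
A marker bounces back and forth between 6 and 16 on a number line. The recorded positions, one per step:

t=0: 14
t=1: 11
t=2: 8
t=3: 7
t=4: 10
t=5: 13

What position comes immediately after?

16

The value reflects between 6 and 16, moving 3 per step.
  step 6: 13 → 16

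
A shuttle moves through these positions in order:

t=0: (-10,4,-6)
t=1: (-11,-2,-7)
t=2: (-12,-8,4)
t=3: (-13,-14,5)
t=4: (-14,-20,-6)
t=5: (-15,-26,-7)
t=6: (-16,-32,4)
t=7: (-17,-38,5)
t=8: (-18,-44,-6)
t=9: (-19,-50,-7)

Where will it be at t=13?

First: linear, -1 per step → -23 at step 13.
Second: linear, -6 per step → -74 at step 13.
Third: cycles through -6, -7, 4, 5 every 4 steps. Step 13 lands at position 1 of the cycle → -7.

(-23,-74,-7)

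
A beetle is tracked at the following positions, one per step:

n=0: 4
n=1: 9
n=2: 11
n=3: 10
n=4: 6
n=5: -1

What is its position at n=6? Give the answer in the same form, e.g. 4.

First differences are +5, +2, -1, -4, -7; their common second difference is -3 (constant acceleration).
step 6: -1 − 10 → -11

-11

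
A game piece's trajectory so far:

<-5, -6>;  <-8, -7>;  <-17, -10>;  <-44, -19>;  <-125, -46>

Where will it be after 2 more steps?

<-1097, -370>

The jumps are <-3, -1>, <-9, -3>, <-27, -9>, <-81, -27> — a geometric progression with ratio 3.
step 5: <-125, -46> + <-243, -81> → <-368, -127>
step 6: <-368, -127> + <-729, -243> → <-1097, -370>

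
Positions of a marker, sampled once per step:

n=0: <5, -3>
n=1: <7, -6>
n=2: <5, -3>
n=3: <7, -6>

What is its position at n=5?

The jumps are <+2, -3>, <-2, +3>, <+2, -3> — a geometric progression with ratio -1.
step 4: <7, -6> + <-2, +3> → <5, -3>
step 5: <5, -3> + <+2, -3> → <7, -6>

<7, -6>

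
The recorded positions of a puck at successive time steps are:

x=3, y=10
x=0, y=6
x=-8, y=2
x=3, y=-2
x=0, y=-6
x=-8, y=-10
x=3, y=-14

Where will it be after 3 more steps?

X: cycles through 3, 0, -8 every 3 steps. Step 9 lands at position 0 of the cycle → 3.
Y: linear, -4 per step → -26 at step 9.

x=3, y=-26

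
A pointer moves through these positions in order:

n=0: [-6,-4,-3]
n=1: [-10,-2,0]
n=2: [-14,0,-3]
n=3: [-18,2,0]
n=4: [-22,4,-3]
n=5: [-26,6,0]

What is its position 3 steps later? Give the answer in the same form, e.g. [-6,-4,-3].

First: linear, -4 per step → -38 at step 8.
Second: linear, +2 per step → 12 at step 8.
Third: cycles through -3, 0 every 2 steps. Step 8 lands at position 0 of the cycle → -3.

[-38,12,-3]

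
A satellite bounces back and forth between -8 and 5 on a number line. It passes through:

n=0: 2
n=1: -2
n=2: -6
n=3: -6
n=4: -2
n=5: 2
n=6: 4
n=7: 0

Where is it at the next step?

The value travels 4 per step and bounces off the walls at -8 and 5.
  step 8: 0 → -4

-4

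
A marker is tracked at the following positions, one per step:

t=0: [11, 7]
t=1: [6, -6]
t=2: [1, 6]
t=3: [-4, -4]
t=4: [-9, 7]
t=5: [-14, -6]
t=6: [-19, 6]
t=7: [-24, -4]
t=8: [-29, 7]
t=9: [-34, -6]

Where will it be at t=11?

First: linear, -5 per step → -44 at step 11.
Second: cycles through 7, -6, 6, -4 every 4 steps. Step 11 lands at position 3 of the cycle → -4.

[-44, -4]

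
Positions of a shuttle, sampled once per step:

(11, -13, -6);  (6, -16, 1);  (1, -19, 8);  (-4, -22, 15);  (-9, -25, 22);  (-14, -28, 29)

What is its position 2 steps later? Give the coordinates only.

Constant displacement of (-5, -3, +7) per step.
step 6: (-14, -28, 29) + (-5, -3, +7) → (-19, -31, 36)
step 7: (-19, -31, 36) + (-5, -3, +7) → (-24, -34, 43)

(-24, -34, 43)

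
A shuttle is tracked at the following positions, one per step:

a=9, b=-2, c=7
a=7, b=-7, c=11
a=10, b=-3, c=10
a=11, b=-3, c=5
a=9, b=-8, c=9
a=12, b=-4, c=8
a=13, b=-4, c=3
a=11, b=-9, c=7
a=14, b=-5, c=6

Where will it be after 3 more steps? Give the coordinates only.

Step-to-step displacements: (-2, -5, +4), (+3, +4, -1), (+1, +0, -5), (-2, -5, +4), (+3, +4, -1), (+1, +0, -5), (-2, -5, +4), (+3, +4, -1) — a repeating cycle of length 3.
step 9: apply (+1, +0, -5) → a=15, b=-5, c=1
step 10: apply (-2, -5, +4) → a=13, b=-10, c=5
step 11: apply (+3, +4, -1) → a=16, b=-6, c=4

a=16, b=-6, c=4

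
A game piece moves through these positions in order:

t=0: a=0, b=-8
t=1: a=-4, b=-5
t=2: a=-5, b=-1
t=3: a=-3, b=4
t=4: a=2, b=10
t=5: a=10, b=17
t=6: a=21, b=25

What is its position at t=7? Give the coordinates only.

a=35, b=34

Taking differences between consecutive positions: (-4,+3), (-1,+4), (+2,+5), (+5,+6), (+8,+7), (+11,+8). These grow by (+3,+1) each step.
step 7: a=21, b=25 + (+14,+9) → a=35, b=34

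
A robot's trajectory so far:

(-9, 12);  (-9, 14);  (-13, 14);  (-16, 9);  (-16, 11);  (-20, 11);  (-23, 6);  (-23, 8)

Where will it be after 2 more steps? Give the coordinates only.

Step-to-step displacements: (+0, +2), (-4, +0), (-3, -5), (+0, +2), (-4, +0), (-3, -5), (+0, +2) — a repeating cycle of length 3.
step 8: apply (-4, +0) → (-27, 8)
step 9: apply (-3, -5) → (-30, 3)

(-30, 3)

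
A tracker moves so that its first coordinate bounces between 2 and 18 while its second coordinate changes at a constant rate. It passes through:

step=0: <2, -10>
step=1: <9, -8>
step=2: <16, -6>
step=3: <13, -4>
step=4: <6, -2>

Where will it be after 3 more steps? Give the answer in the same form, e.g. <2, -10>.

The first coordinate reflects between 2 and 18, moving 7 per step.
  step 5: 6 → 5
  step 6: 5 → 12
  step 7: 12 → 17
The second coordinate changes by +2 each step: at step 7 it is 4.

<17, 4>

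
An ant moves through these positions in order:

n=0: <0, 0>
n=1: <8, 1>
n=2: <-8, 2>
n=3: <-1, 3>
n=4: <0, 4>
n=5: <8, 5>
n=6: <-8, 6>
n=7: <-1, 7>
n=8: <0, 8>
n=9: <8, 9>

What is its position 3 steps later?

The first coordinate repeats the cycle [0, 8, -8, -1] with period 4; step 12 mod 4 = 0, giving 0.
The second coordinate changes by +1 each step, so at step 12 it is 0 + 12·(1) = 12.

<0, 12>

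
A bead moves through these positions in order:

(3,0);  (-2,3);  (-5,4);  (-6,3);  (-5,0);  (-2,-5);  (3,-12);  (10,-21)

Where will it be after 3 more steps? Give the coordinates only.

Successive displacements: (-5,+3), (-3,+1), (-1,-1), (+1,-3), (+3,-5), (+5,-7), (+7,-9) — each changes by (+2,-2).
step 8: (10,-21) + (+9,-11) → (19,-32)
step 9: (19,-32) + (+11,-13) → (30,-45)
step 10: (30,-45) + (+13,-15) → (43,-60)

(43,-60)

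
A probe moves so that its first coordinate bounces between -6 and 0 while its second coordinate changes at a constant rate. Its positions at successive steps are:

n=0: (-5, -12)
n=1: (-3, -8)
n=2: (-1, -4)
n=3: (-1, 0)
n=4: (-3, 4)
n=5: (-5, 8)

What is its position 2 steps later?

(-3, 16)

The first coordinate reflects between -6 and 0, moving 2 per step.
  step 6: -5 → -5
  step 7: -5 → -3
The second coordinate changes by +4 each step: at step 7 it is 16.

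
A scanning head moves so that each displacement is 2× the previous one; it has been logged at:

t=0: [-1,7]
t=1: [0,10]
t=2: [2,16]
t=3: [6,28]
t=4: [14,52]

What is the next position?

[30,100]

Consecutive displacements [+1,+3], [+2,+6], [+4,+12], [+8,+24] scale by a factor of 2 each step.
step 5: [14,52] + [+16,+48] → [30,100]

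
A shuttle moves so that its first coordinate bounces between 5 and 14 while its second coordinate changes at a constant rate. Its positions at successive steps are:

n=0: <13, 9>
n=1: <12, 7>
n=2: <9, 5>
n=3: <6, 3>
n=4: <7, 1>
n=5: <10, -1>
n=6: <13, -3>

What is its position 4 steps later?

The first coordinate travels 3 per step and bounces off the walls at 5 and 14.
  step 7: 13 → 12
  step 8: 12 → 9
  step 9: 9 → 6
  step 10: 6 → 7
The second coordinate changes by -2 each step: at step 10 it is -11.

<7, -11>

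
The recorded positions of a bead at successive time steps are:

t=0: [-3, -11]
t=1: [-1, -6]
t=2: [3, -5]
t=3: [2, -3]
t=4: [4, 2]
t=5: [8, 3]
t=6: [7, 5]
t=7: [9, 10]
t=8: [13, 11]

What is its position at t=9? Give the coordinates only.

Differencing gives [+2, +5], [+4, +1], [-1, +2], [+2, +5], [+4, +1], [-1, +2], [+2, +5], [+4, +1]. This is the pattern [+2, +5], [+4, +1], [-1, +2] repeated.
step 9: apply [-1, +2] → [12, 13]

[12, 13]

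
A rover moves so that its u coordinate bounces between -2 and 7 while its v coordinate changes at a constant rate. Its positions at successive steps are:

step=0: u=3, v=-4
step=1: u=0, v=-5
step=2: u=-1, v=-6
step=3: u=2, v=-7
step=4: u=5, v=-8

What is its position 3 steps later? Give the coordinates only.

u=0, v=-11

The u coordinate reflects between -2 and 7, moving 3 per step.
  step 5: 5 → 6
  step 6: 6 → 3
  step 7: 3 → 0
The v coordinate changes by -1 each step: at step 7 it is -11.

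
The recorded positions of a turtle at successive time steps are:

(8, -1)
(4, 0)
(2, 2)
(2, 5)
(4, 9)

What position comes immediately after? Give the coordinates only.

Taking differences between consecutive positions: (-4, +1), (-2, +2), (+0, +3), (+2, +4). These grow by (+2, +1) each step.
step 5: (4, 9) + (+4, +5) → (8, 14)

(8, 14)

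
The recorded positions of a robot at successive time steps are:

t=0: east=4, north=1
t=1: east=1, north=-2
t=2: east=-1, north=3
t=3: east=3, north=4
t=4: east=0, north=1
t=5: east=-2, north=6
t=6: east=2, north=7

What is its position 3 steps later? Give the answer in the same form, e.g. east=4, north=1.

east=1, north=10

Step-to-step displacements: (-3, -3), (-2, +5), (+4, +1), (-3, -3), (-2, +5), (+4, +1) — a repeating cycle of length 3.
step 7: apply (-3, -3) → east=-1, north=4
step 8: apply (-2, +5) → east=-3, north=9
step 9: apply (+4, +1) → east=1, north=10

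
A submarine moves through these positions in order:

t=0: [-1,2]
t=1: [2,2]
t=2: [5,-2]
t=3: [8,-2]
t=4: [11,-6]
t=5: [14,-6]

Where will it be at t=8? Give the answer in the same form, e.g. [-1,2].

[23,-14]

The moves between consecutive positions are [+3,+0], [+3,-4], [+3,+0], [+3,-4], [+3,+0]; they repeat the 2-cycle [[+3,+0], [+3,-4]].
step 6: apply [+3,-4] → [17,-10]
step 7: apply [+3,+0] → [20,-10]
step 8: apply [+3,-4] → [23,-14]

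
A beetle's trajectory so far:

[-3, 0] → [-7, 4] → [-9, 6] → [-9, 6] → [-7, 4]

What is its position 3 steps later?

[11, -14]

First differences are [-4, +4], [-2, +2], [+0, +0], [+2, -2]; their common second difference is [+2, -2] (constant acceleration).
step 5: [-7, 4] + [+4, -4] → [-3, 0]
step 6: [-3, 0] + [+6, -6] → [3, -6]
step 7: [3, -6] + [+8, -8] → [11, -14]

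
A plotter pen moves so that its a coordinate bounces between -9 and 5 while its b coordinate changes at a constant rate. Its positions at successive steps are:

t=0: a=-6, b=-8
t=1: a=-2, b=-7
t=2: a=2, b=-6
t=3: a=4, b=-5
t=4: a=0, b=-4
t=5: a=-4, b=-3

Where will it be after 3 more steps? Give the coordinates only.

The a coordinate travels 4 per step and bounces off the walls at -9 and 5.
  step 6: -4 → -8
  step 7: -8 → -6
  step 8: -6 → -2
The b coordinate changes by +1 each step: at step 8 it is 0.

a=-2, b=0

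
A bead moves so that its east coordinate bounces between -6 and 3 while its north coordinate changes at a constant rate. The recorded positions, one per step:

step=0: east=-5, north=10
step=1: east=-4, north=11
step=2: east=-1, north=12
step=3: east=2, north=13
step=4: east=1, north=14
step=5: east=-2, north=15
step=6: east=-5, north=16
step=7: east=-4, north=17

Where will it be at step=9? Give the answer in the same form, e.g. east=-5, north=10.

The east coordinate reflects between -6 and 3, moving 3 per step.
  step 8: -4 → -1
  step 9: -1 → 2
The north coordinate changes by +1 each step: at step 9 it is 19.

east=2, north=19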